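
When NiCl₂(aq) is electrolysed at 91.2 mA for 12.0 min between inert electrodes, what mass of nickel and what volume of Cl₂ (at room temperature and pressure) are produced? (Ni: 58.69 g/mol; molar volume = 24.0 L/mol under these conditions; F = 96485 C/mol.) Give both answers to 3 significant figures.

Q = 0.0912 × 720 = 65.66 C; n(e⁻) = 65.66 / 96485 = 6.805×10^-4 mol
Cathode: Ni²⁺ + 2e⁻ → Ni → n(Ni) = 6.805×10^-4/2 = 3.403×10^-4 mol → 0.0200 g
Anode: 2Cl⁻ → Cl₂ + 2e⁻ → n(Cl₂) = 6.805×10^-4/2 = 3.403×10^-4 mol → 0.00817 L

0.0200 g Ni; 0.00817 L Cl₂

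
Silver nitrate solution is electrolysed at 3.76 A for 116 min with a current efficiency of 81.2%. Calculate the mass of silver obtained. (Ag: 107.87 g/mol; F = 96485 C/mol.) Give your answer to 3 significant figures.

Q = 3.76 × 6960 = 26170 C
n(e⁻) = 26170 / 96485 = 0.2712 mol
Ag⁺ + e⁻ → Ag, so theoretical m(Ag) = 0.2712 × 107.87 = 29.25 g
Actual mass = 81.2% × 29.25 = 23.8 g

23.8 g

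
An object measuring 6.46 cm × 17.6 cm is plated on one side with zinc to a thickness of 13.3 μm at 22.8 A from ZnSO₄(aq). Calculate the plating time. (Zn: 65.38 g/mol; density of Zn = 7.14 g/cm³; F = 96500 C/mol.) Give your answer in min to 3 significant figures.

2.33 min

Plated area = 6.46 × 17.6 = 113.7 cm²
Volume = 113.7 × 13.3×10⁻⁴ cm = 0.1512 cm³
m(Zn) = 0.1512 × 7.14 = 1.080 g
n(Zn) = 1.080 / 65.38 = 0.01652 mol; n(e⁻) = 2 × 0.01652 = 0.03304 mol
Q = 0.03304 × 96500 = 3188 C
t = 3188 / 22.8 = 139.8 s = 2.33 min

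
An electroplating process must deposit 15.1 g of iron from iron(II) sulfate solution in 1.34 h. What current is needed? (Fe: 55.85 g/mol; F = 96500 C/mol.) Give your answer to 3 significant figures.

10.8 A

n(Fe) = 15.1 / 55.85 = 0.2704 mol
Fe²⁺ + 2e⁻ → Fe, so n(e⁻) = 2 × 0.2704 = 0.5408 mol
Q = 0.5408 × 96500 = 52190 C
I = Q / t = 52190 / 4824 s = 10.8 A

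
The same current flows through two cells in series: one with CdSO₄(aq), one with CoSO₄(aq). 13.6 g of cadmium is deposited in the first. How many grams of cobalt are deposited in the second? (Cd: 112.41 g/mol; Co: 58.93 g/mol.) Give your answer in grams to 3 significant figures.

7.13 g

n(Cd) = 13.6 / 112.41 = 0.1210 mol
Cd²⁺ + 2e⁻ → Cd, so n(e⁻) = 2 × 0.1210 = 0.2420 mol
Since the cells are in series, n(e⁻) in the Co cell is also 0.2420 mol.
Co²⁺ + 2e⁻ → Co, so n(Co) = 0.2420 / 2 = 0.1210 mol
m(Co) = 0.1210 × 58.93 = 7.13 g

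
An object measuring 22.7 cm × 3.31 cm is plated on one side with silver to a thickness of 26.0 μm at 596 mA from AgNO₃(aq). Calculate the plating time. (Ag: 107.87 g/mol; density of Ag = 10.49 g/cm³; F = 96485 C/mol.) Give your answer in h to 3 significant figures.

Plated area = 22.7 × 3.31 = 75.14 cm²
Volume = 75.14 × 26.0×10⁻⁴ cm = 0.1954 cm³
m(Ag) = 0.1954 × 10.49 = 2.050 g
n(Ag) = 2.050 / 107.87 = 0.01900 mol; n(e⁻) = 0.01900 mol
Q = 0.01900 × 96485 = 1833 C
t = 1833 / 0.596 = 3076 s = 0.854 h

0.854 h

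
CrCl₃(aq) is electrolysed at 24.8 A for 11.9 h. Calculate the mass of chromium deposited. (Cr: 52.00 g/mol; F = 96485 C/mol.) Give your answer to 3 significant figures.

191 g

Q = 24.8 A × 42840 s = 1.062×10^6 C
n(e⁻) = Q/F = 1.062×10^6/96485 = 11.01 mol
Cr³⁺ + 3e⁻ → Cr, so n(Cr) = 11.01 / 3 = 3.670 mol
m = 3.670 × 52.00 = 191 g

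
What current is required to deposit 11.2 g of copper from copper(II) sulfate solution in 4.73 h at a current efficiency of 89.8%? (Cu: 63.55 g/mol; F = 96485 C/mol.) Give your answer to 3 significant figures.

n(Cu) = 11.2 / 63.55 = 0.1762 mol
Cu²⁺ + 2e⁻ → Cu, so n(e⁻) = 2 × 0.1762 = 0.3524 mol
Q = 0.3524 × 96485 / 0.898 = 37860 C
I = Q / t = 37860 / 17028 s = 2.22 A

2.22 A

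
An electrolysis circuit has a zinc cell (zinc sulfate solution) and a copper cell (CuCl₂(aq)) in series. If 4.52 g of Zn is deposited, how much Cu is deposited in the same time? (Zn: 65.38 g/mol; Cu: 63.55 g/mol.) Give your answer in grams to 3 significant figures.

4.39 g

n(Zn) = 4.52 / 65.38 = 0.06913 mol
Zn²⁺ + 2e⁻ → Zn, so n(e⁻) = 2 × 0.06913 = 0.1383 mol
Same current for the same time ⇒ same n(e⁻) = 0.1383 mol in both cells.
Cu²⁺ + 2e⁻ → Cu, so n(Cu) = 0.1383 / 2 = 0.06915 mol
m(Cu) = 0.06915 × 63.55 = 4.39 g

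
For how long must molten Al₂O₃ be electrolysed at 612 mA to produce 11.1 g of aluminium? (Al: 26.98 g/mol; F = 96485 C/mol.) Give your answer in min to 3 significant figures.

n(Al) = 11.1 / 26.98 = 0.4114 mol
Al³⁺ + 3e⁻ → Al, so n(e⁻) = 3 × 0.4114 = 1.234 mol
Q = 1.234 × 96485 = 1.191×10^5 C
t = Q / I = 1.191×10^5 / 0.612 = 1.946×10^5 s = 3240 min

3240 min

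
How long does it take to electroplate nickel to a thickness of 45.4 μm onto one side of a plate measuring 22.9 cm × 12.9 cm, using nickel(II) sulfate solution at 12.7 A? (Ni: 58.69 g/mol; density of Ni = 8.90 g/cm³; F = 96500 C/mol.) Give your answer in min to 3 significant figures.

Plated area = 22.9 × 12.9 = 295.4 cm²
Volume = 295.4 × 45.4×10⁻⁴ cm = 1.341 cm³
m(Ni) = 1.341 × 8.90 = 11.93 g
n(Ni) = 11.93 / 58.69 = 0.2033 mol; n(e⁻) = 2 × 0.2033 = 0.4066 mol
Q = 0.4066 × 96500 = 39240 C
t = 39240 / 12.7 = 3090 s = 51.5 min

51.5 min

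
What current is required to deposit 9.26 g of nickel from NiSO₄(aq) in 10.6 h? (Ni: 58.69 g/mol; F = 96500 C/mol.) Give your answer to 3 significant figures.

0.798 A

n(Ni) = 9.26 / 58.69 = 0.1578 mol
Ni²⁺ + 2e⁻ → Ni, so n(e⁻) = 2 × 0.1578 = 0.3156 mol
Q = 0.3156 × 96500 = 30460 C
I = Q / t = 30460 / 38160 s = 0.798 A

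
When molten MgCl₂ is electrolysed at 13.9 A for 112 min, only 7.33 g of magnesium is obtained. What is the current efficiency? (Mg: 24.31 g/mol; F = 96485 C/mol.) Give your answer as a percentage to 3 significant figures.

62.3%

Q = 13.9 × 6720 = 93410 C
n(e⁻) = 93410 / 96485 = 0.9681 mol
Mg²⁺ + 2e⁻ → Mg, so theoretical n(Mg) = 0.4841 mol → 11.77 g
Efficiency = 7.33 / 11.77 = 0.6228 = 62.3%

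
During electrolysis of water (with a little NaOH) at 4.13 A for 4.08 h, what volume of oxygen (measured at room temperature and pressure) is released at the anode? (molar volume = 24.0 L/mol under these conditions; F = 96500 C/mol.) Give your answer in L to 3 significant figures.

3.77 L

Charge passed = 4.13 × 14688 = 60660 C
n(e⁻) = Q/F = 60660/96500 = 0.6286 mol
2H₂O → O₂ + 4H⁺ + 4e⁻, so n(O₂) = 0.6286 / 4 = 0.1572 mol
V = 0.1572 × 24.0 = 3.773 L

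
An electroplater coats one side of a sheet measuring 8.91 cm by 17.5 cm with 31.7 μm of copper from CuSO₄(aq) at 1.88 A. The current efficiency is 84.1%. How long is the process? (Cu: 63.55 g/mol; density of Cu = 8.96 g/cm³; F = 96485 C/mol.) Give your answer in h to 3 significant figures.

2.36 h

Plated area = 8.91 × 17.5 = 155.9 cm²
Volume = 155.9 × 31.7×10⁻⁴ cm = 0.4942 cm³
m(Cu) = 0.4942 × 8.96 = 4.428 g
n(Cu) = 4.428 / 63.55 = 0.06968 mol; n(e⁻) = 2 × 0.06968 = 0.1394 mol
Q = 0.1394 × 96485 / 0.841 = 15990 C
t = 15990 / 1.88 = 8505 s = 2.36 h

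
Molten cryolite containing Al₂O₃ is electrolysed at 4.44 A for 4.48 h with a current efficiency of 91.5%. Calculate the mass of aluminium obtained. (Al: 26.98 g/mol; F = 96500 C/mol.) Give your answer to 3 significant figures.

Q = 4.44 × 16128 = 71610 C
n(e⁻) = 71610 / 96500 = 0.7421 mol
Al³⁺ + 3e⁻ → Al, so theoretical m(Al) = 0.2474 × 26.98 = 6.675 g
Actual mass = 91.5% × 6.675 = 6.11 g

6.11 g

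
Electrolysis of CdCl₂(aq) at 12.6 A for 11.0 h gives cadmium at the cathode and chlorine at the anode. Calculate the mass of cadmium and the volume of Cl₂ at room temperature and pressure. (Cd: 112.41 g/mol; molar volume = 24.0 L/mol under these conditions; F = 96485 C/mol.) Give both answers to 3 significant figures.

Q = 12.6 × 39600 = 4.990×10^5 C; n(e⁻) = 4.990×10^5 / 96485 = 5.172 mol
Cathode: Cd²⁺ + 2e⁻ → Cd → n(Cd) = 5.172/2 = 2.586 mol → 291 g
Anode: 2Cl⁻ → Cl₂ + 2e⁻ → n(Cl₂) = 5.172/2 = 2.586 mol → 62.1 L

291 g Cd; 62.1 L Cl₂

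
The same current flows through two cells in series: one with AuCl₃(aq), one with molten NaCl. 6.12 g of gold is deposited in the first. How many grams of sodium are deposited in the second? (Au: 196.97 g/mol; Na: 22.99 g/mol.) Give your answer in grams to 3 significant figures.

2.14 g

n(Au) = 6.12 / 196.97 = 0.03107 mol
Au³⁺ + 3e⁻ → Au, so n(e⁻) = 3 × 0.03107 = 0.09321 mol
The cells are in series, so the same charge (and hence the same n(e⁻) = 0.09321 mol) passes through both.
Na⁺ + e⁻ → Na, so n(Na) = 0.09321 mol
m(Na) = 0.09321 × 22.99 = 2.14 g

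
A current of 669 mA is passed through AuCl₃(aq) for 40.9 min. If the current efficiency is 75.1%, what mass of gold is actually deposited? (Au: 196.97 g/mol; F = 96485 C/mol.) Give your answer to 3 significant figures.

Q = 0.669 × 2454 = 1642 C
n(e⁻) = 1642 / 96485 = 0.01702 mol
Au³⁺ + 3e⁻ → Au, so theoretical m(Au) = 0.005673 × 196.97 = 1.117 g
Actual mass = 75.1% × 1.117 = 0.839 g

0.839 g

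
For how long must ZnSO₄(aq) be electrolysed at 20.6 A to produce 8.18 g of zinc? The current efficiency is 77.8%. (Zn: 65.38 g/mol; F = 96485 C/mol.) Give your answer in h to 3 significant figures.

n(Zn) = 8.18 / 65.38 = 0.1251 mol
Zn²⁺ + 2e⁻ → Zn, so n(e⁻) = 2 × 0.1251 = 0.2502 mol
Q = 0.2502 × 96485 / 0.778 = 31030 C
t = Q / I = 31030 / 20.6 = 1506 s = 0.418 h

0.418 h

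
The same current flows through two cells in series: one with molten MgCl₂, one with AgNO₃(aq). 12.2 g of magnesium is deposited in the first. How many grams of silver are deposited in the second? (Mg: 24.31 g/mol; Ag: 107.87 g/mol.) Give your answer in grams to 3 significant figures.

108 g

n(Mg) = 12.2 / 24.31 = 0.5019 mol
Mg²⁺ + 2e⁻ → Mg, so n(e⁻) = 2 × 0.5019 = 1.004 mol
The cells are in series, so the same charge (and hence the same n(e⁻) = 1.004 mol) passes through both.
Ag⁺ + e⁻ → Ag, so n(Ag) = 1.004 mol
m(Ag) = 1.004 × 107.87 = 108 g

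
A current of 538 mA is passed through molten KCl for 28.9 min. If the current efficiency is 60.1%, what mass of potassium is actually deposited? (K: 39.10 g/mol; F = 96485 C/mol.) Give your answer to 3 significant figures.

0.227 g

Q = 0.538 × 1734 = 932.9 C
n(e⁻) = 932.9 / 96485 = 0.009669 mol
K⁺ + e⁻ → K, so theoretical m(K) = 0.009669 × 39.10 = 0.3781 g
Actual mass = 60.1% × 0.3781 = 0.227 g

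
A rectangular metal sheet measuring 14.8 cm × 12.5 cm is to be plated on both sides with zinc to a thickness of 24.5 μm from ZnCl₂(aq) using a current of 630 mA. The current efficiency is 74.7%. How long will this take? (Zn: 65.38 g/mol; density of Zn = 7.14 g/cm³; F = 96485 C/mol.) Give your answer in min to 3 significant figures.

Plated area = 2 × 14.8 × 12.5 = 370.0 cm²
Volume = 370.0 × 24.5×10⁻⁴ cm = 0.9065 cm³
m(Zn) = 0.9065 × 7.14 = 6.472 g
n(Zn) = 6.472 / 65.38 = 0.09899 mol; n(e⁻) = 2 × 0.09899 = 0.1980 mol
Q = 0.1980 × 96485 / 0.747 = 25570 C
t = 25570 / 0.630 = 40590 s = 677 min

677 min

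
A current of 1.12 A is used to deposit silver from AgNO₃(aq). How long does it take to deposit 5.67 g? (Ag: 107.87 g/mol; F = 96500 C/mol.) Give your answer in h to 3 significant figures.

n(Ag) = 5.67 / 107.87 = 0.05256 mol
Ag⁺ + e⁻ → Ag, so n(e⁻) = 0.05256 mol
Q = 0.05256 × 96500 = 5072 C
t = Q / I = 5072 / 1.12 = 4529 s = 1.26 h

1.26 h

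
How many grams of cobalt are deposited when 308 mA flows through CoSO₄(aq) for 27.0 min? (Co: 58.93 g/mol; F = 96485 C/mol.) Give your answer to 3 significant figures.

0.152 g

Q = It = 0.308 × 1620 = 499.0 C
n(e⁻) = Q/F = 499.0/96485 = 0.005172 mol
Co²⁺ + 2e⁻ → Co, so n(Co) = 0.005172 / 2 = 0.002586 mol
m = 0.002586 × 58.93 = 0.152 g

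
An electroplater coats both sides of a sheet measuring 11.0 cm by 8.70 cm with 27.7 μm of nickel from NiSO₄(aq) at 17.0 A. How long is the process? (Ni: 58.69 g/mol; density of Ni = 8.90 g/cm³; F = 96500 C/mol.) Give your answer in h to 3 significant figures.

Plated area = 2 × 11.0 × 8.70 = 191.4 cm²
Volume = 191.4 × 27.7×10⁻⁴ cm = 0.5302 cm³
m(Ni) = 0.5302 × 8.90 = 4.719 g
n(Ni) = 4.719 / 58.69 = 0.08041 mol; n(e⁻) = 2 × 0.08041 = 0.1608 mol
Q = 0.1608 × 96500 = 15520 C
t = 15520 / 17.0 = 912.9 s = 0.254 h

0.254 h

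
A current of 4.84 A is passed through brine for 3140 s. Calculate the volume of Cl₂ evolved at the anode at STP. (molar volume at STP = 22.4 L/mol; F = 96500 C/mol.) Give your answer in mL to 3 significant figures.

1760 mL

Q = It = 4.84 × 3140 = 15200 C
Moles of electrons = 15200 / 96500 = 0.1575 mol
2Cl⁻ → Cl₂ + 2e⁻, so n(Cl₂) = 0.1575 / 2 = 0.07875 mol
V = 0.07875 × 22.4 = 1.764 L
= 1760 mL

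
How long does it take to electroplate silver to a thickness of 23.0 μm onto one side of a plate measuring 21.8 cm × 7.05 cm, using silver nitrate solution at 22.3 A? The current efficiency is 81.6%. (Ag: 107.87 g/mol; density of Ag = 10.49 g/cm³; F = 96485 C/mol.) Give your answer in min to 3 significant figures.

3.04 min

Plated area = 21.8 × 7.05 = 153.7 cm²
Volume = 153.7 × 23.0×10⁻⁴ cm = 0.3535 cm³
m(Ag) = 0.3535 × 10.49 = 3.708 g
n(Ag) = 3.708 / 107.87 = 0.03437 mol; n(e⁻) = 0.03437 mol
Q = 0.03437 × 96485 / 0.816 = 4064 C
t = 4064 / 22.3 = 182.2 s = 3.04 min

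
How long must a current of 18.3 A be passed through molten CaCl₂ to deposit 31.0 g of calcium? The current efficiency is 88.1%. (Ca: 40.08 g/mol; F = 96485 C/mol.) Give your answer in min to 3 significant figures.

n(Ca) = 31.0 / 40.08 = 0.7735 mol
Ca²⁺ + 2e⁻ → Ca, so n(e⁻) = 2 × 0.7735 = 1.547 mol
Q = 1.547 × 96485 / 0.881 = 1.694×10^5 C
t = Q / I = 1.694×10^5 / 18.3 = 9257 s = 154 min

154 min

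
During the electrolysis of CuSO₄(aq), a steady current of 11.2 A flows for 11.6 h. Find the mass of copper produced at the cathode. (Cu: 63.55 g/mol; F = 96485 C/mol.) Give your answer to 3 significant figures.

154 g

Q = 11.2 A × 41760 s = 4.677×10^5 C
n(e⁻) = 4.677×10^5 / 96485 = 4.847 mol
Cu²⁺ + 2e⁻ → Cu, so n(Cu) = 4.847 / 2 = 2.424 mol
m = 2.424 × 63.55 = 154 g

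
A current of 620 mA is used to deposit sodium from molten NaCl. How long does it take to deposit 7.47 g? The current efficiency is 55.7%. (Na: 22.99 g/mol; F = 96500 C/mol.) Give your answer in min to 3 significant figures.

n(Na) = 7.47 / 22.99 = 0.3249 mol
Na⁺ + e⁻ → Na, so n(e⁻) = 0.3249 mol
Q = 0.3249 × 96500 / 0.557 = 56290 C
t = Q / I = 56290 / 0.620 = 90790 s = 1510 min

1510 min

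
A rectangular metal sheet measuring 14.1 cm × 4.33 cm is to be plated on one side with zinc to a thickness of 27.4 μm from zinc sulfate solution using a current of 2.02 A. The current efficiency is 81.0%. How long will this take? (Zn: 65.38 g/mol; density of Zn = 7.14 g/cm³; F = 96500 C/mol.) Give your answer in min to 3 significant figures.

35.9 min

Plated area = 14.1 × 4.33 = 61.05 cm²
Volume = 61.05 × 27.4×10⁻⁴ cm = 0.1673 cm³
m(Zn) = 0.1673 × 7.14 = 1.195 g
n(Zn) = 1.195 / 65.38 = 0.01828 mol; n(e⁻) = 2 × 0.01828 = 0.03656 mol
Q = 0.03656 × 96500 / 0.810 = 4356 C
t = 4356 / 2.02 = 2156 s = 35.9 min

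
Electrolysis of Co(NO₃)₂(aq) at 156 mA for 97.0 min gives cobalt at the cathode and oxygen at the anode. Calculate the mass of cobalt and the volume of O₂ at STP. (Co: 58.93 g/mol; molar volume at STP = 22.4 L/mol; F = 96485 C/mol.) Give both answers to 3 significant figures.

0.277 g Co; 0.0527 L O₂

Q = 0.156 × 5820 = 907.9 C; n(e⁻) = 907.9 / 96485 = 0.009410 mol
Cathode: Co²⁺ + 2e⁻ → Co → n(Co) = 0.009410/2 = 0.004705 mol → 0.277 g
Anode: 2H₂O → O₂ + 4H⁺ + 4e⁻ → n(O₂) = 0.009410/4 = 0.002353 mol → 0.0527 L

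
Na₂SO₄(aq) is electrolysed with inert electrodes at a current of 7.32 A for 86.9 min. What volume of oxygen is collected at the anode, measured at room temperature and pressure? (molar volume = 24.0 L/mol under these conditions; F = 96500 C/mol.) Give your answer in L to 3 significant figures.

Charge passed = 7.32 × 5214 = 38170 C
n(e⁻) = Q/F = 38170/96500 = 0.3955 mol
2H₂O → O₂ + 4H⁺ + 4e⁻, so n(O₂) = 0.3955 / 4 = 0.09888 mol
V = 0.09888 × 24.0 = 2.373 L

2.37 L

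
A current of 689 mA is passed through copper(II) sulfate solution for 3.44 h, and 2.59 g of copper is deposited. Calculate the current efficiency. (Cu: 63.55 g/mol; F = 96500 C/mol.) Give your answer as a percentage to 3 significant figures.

92.2%

Q = 0.689 × 12384 = 8533 C
n(e⁻) = 8533 / 96500 = 0.08842 mol
Cu²⁺ + 2e⁻ → Cu, so theoretical n(Cu) = 0.04421 mol → 2.810 g
Efficiency = 2.59 / 2.810 = 0.9217 = 92.2%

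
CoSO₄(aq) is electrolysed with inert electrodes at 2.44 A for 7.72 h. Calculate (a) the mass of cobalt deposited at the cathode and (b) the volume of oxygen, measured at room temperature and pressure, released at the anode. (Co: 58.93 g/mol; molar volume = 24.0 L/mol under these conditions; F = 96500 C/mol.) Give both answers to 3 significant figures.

20.7 g Co; 4.22 L O₂

Q = 2.44 × 27792 = 67810 C; n(e⁻) = 67810 / 96500 = 0.7027 mol
Cathode: Co²⁺ + 2e⁻ → Co → n(Co) = 0.7027/2 = 0.3514 mol → 20.7 g
Anode: 2H₂O → O₂ + 4H⁺ + 4e⁻ → n(O₂) = 0.7027/4 = 0.1757 mol → 4.22 L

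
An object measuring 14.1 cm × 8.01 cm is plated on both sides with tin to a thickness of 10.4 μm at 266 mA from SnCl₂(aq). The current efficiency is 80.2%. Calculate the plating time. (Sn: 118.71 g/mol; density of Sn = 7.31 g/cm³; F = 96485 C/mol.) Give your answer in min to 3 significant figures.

Plated area = 2 × 14.1 × 8.01 = 225.9 cm²
Volume = 225.9 × 10.4×10⁻⁴ cm = 0.2349 cm³
m(Sn) = 0.2349 × 7.31 = 1.717 g
n(Sn) = 1.717 / 118.71 = 0.01446 mol; n(e⁻) = 2 × 0.01446 = 0.02892 mol
Q = 0.02892 × 96485 / 0.802 = 3479 C
t = 3479 / 0.266 = 13080 s = 218 min

218 min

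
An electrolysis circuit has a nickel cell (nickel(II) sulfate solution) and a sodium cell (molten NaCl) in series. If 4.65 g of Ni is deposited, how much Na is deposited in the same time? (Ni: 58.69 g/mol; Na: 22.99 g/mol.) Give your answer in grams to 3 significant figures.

3.64 g

n(Ni) = 4.65 / 58.69 = 0.07923 mol
Ni²⁺ + 2e⁻ → Ni, so n(e⁻) = 2 × 0.07923 = 0.1585 mol
Same current for the same time ⇒ same n(e⁻) = 0.1585 mol in both cells.
Na⁺ + e⁻ → Na, so n(Na) = 0.1585 mol
m(Na) = 0.1585 × 22.99 = 3.64 g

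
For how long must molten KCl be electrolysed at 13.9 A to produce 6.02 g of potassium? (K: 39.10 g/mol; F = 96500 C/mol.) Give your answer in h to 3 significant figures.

0.297 h

n(K) = 6.02 / 39.10 = 0.1540 mol
K⁺ + e⁻ → K, so n(e⁻) = 0.1540 mol
Q = 0.1540 × 96500 = 14860 C
t = Q / I = 14860 / 13.9 = 1069 s = 0.297 h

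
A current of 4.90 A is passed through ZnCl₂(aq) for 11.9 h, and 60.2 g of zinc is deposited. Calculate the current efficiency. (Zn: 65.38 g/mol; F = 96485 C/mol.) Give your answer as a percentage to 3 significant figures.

84.6%

Q = 4.90 × 42840 = 2.099×10^5 C
n(e⁻) = 2.099×10^5 / 96485 = 2.175 mol
Zn²⁺ + 2e⁻ → Zn, so theoretical n(Zn) = 1.088 mol → 71.13 g
Efficiency = 60.2 / 71.13 = 0.8463 = 84.6%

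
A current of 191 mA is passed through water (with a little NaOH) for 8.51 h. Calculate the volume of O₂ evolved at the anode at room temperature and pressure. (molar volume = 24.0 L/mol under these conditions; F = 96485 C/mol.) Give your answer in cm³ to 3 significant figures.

Q = It = 0.191 × 30636 = 5851 C
n(e⁻) = Q/F = 5851/96485 = 0.06064 mol
2H₂O → O₂ + 4H⁺ + 4e⁻, so n(O₂) = 0.06064 / 4 = 0.01516 mol
V = 0.01516 × 24.0 = 0.3638 L
= 364 cm³

364 cm³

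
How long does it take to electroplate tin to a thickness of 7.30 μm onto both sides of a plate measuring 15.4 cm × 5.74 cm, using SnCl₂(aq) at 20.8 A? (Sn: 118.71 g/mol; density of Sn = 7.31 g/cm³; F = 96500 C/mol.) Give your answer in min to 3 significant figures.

Plated area = 2 × 15.4 × 5.74 = 176.8 cm²
Volume = 176.8 × 7.30×10⁻⁴ cm = 0.1291 cm³
m(Sn) = 0.1291 × 7.31 = 0.9437 g
n(Sn) = 0.9437 / 118.71 = 0.007950 mol; n(e⁻) = 2 × 0.007950 = 0.01590 mol
Q = 0.01590 × 96500 = 1534 C
t = 1534 / 20.8 = 73.75 s = 1.23 min

1.23 min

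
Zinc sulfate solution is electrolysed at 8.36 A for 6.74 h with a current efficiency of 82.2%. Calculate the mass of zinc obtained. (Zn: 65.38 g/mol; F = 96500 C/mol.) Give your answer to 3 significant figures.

Q = 8.36 × 24264 = 2.028×10^5 C
n(e⁻) = 2.028×10^5 / 96500 = 2.102 mol
Zn²⁺ + 2e⁻ → Zn, so theoretical m(Zn) = 1.051 × 65.38 = 68.71 g
Actual mass = 82.2% × 68.71 = 56.5 g

56.5 g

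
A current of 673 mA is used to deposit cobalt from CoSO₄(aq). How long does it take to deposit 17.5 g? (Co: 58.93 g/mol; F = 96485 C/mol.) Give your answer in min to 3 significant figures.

1420 min

n(Co) = 17.5 / 58.93 = 0.2970 mol
Co²⁺ + 2e⁻ → Co, so n(e⁻) = 2 × 0.2970 = 0.5940 mol
Q = 0.5940 × 96485 = 57310 C
t = Q / I = 57310 / 0.673 = 85160 s = 1420 min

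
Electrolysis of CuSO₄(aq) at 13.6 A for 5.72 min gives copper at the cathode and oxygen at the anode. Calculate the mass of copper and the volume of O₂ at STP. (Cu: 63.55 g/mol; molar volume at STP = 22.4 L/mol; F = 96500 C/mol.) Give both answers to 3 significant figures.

Q = 13.6 × 343.2 = 4668 C; n(e⁻) = 4668 / 96500 = 0.04837 mol
Cathode: Cu²⁺ + 2e⁻ → Cu → n(Cu) = 0.04837/2 = 0.02419 mol → 1.54 g
Anode: 2H₂O → O₂ + 4H⁺ + 4e⁻ → n(O₂) = 0.04837/4 = 0.01209 mol → 0.271 L

1.54 g Cu; 0.271 L O₂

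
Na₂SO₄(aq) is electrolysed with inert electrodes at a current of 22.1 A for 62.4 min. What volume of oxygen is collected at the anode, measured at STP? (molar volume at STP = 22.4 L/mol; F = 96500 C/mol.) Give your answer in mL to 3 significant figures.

Q = It = 22.1 × 3744 = 82740 C
n(e⁻) = 82740 / 96500 = 0.8574 mol
2H₂O → O₂ + 4H⁺ + 4e⁻, so n(O₂) = 0.8574 / 4 = 0.2144 mol
V = 0.2144 × 22.4 = 4.803 L
= 4800 mL

4800 mL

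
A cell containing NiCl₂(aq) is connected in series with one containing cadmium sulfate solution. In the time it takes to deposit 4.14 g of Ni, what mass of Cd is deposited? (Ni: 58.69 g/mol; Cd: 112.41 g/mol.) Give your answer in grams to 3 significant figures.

7.93 g

n(Ni) = 4.14 / 58.69 = 0.07054 mol
Ni²⁺ + 2e⁻ → Ni, so n(e⁻) = 2 × 0.07054 = 0.1411 mol
Same current for the same time ⇒ same n(e⁻) = 0.1411 mol in both cells.
Cd²⁺ + 2e⁻ → Cd, so n(Cd) = 0.1411 / 2 = 0.07055 mol
m(Cd) = 0.07055 × 112.41 = 7.93 g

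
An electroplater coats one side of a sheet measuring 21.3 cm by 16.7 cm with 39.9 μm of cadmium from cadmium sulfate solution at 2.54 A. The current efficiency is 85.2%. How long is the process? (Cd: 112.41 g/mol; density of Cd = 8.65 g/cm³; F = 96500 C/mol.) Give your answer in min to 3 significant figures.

162 min

Plated area = 21.3 × 16.7 = 355.7 cm²
Volume = 355.7 × 39.9×10⁻⁴ cm = 1.419 cm³
m(Cd) = 1.419 × 8.65 = 12.27 g
n(Cd) = 12.27 / 112.41 = 0.1092 mol; n(e⁻) = 2 × 0.1092 = 0.2184 mol
Q = 0.2184 × 96500 / 0.852 = 24740 C
t = 24740 / 2.54 = 9740 s = 162 min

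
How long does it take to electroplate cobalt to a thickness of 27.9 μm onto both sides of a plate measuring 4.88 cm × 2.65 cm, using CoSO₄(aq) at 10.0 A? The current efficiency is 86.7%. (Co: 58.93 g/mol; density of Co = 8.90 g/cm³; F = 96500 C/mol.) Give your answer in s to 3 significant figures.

Plated area = 2 × 4.88 × 2.65 = 25.86 cm²
Volume = 25.86 × 27.9×10⁻⁴ cm = 0.07215 cm³
m(Co) = 0.07215 × 8.90 = 0.6421 g
n(Co) = 0.6421 / 58.93 = 0.01090 mol; n(e⁻) = 2 × 0.01090 = 0.02180 mol
Q = 0.02180 × 96500 / 0.867 = 2426 C
t = 2426 / 10.0 = 242.6 s

243 s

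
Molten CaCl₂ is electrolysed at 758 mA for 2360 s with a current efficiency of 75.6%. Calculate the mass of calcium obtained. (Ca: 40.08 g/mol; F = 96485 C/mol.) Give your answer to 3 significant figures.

0.281 g

Q = 0.758 × 2360 = 1789 C
n(e⁻) = 1789 / 96485 = 0.01854 mol
Ca²⁺ + 2e⁻ → Ca, so theoretical m(Ca) = 0.009270 × 40.08 = 0.3715 g
Actual mass = 75.6% × 0.3715 = 0.281 g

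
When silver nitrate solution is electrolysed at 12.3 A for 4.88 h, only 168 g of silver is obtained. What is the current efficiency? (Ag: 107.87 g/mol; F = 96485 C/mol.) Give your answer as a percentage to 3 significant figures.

Q = 12.3 × 17568 = 2.161×10^5 C
n(e⁻) = 2.161×10^5 / 96485 = 2.240 mol
Ag⁺ + e⁻ → Ag, so theoretical n(Ag) = 2.240 mol → 241.6 g
Efficiency = 168 / 241.6 = 0.6954 = 69.5%

69.5%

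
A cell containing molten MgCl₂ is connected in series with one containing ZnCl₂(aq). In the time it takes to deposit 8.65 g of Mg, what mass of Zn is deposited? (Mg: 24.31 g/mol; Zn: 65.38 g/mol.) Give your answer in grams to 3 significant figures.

23.3 g

n(Mg) = 8.65 / 24.31 = 0.3558 mol
Mg²⁺ + 2e⁻ → Mg, so n(e⁻) = 2 × 0.3558 = 0.7116 mol
The cells are in series, so the same charge (and hence the same n(e⁻) = 0.7116 mol) passes through both.
Zn²⁺ + 2e⁻ → Zn, so n(Zn) = 0.7116 / 2 = 0.3558 mol
m(Zn) = 0.3558 × 65.38 = 23.3 g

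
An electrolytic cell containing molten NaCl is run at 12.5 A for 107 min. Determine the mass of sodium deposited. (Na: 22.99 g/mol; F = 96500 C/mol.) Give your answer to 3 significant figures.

19.1 g

Charge passed = 12.5 × 6420 = 80250 C
n(e⁻) = Q/F = 80250/96500 = 0.8316 mol
Na⁺ + e⁻ → Na, so n(Na) = 0.8316 mol
m = 0.8316 × 22.99 = 19.1 g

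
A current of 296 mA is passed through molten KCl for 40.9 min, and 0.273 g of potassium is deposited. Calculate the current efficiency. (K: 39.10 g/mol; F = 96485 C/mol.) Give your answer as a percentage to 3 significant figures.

Q = 0.296 × 2454 = 726.4 C
n(e⁻) = 726.4 / 96485 = 0.007529 mol
K⁺ + e⁻ → K, so theoretical n(K) = 0.007529 mol → 0.2944 g
Efficiency = 0.273 / 0.2944 = 0.9273 = 92.7%

92.7%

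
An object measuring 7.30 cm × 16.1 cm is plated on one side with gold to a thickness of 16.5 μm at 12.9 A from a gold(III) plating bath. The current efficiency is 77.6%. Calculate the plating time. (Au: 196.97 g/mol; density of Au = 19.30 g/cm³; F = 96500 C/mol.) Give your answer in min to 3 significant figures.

Plated area = 7.30 × 16.1 = 117.5 cm²
Volume = 117.5 × 16.5×10⁻⁴ cm = 0.1939 cm³
m(Au) = 0.1939 × 19.30 = 3.742 g
n(Au) = 3.742 / 196.97 = 0.01900 mol; n(e⁻) = 3 × 0.01900 = 0.05700 mol
Q = 0.05700 × 96500 / 0.776 = 7088 C
t = 7088 / 12.9 = 549.5 s = 9.16 min

9.16 min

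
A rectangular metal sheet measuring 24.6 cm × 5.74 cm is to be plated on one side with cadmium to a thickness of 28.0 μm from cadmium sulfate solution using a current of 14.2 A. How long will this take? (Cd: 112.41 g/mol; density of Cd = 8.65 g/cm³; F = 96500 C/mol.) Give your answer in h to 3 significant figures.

0.115 h

Plated area = 24.6 × 5.74 = 141.2 cm²
Volume = 141.2 × 28.0×10⁻⁴ cm = 0.3954 cm³
m(Cd) = 0.3954 × 8.65 = 3.420 g
n(Cd) = 3.420 / 112.41 = 0.03042 mol; n(e⁻) = 2 × 0.03042 = 0.06084 mol
Q = 0.06084 × 96500 = 5871 C
t = 5871 / 14.2 = 413.5 s = 0.115 h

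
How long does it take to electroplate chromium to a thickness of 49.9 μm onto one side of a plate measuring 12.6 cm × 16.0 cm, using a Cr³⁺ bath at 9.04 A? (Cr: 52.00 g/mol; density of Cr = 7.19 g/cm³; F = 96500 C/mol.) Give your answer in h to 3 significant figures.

Plated area = 12.6 × 16.0 = 201.6 cm²
Volume = 201.6 × 49.9×10⁻⁴ cm = 1.006 cm³
m(Cr) = 1.006 × 7.19 = 7.233 g
n(Cr) = 7.233 / 52.00 = 0.1391 mol; n(e⁻) = 3 × 0.1391 = 0.4173 mol
Q = 0.4173 × 96500 = 40270 C
t = 40270 / 9.04 = 4455 s = 1.24 h

1.24 h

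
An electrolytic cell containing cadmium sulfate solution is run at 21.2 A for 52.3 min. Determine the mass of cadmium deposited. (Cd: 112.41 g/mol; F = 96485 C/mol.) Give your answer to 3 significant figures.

38.8 g

Q = 21.2 A × 3138 s = 66530 C
Moles of electrons = 66530 / 96485 = 0.6895 mol
Cd²⁺ + 2e⁻ → Cd, so n(Cd) = 0.6895 / 2 = 0.3448 mol
m = 0.3448 × 112.41 = 38.8 g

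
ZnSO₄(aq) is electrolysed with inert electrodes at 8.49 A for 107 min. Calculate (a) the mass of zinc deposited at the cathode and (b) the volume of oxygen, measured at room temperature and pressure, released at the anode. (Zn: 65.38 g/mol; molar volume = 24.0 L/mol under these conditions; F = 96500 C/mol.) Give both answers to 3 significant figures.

18.5 g Zn; 3.39 L O₂

Q = 8.49 × 6420 = 54510 C; n(e⁻) = 54510 / 96500 = 0.5649 mol
Cathode: Zn²⁺ + 2e⁻ → Zn → n(Zn) = 0.5649/2 = 0.2825 mol → 18.5 g
Anode: 2H₂O → O₂ + 4H⁺ + 4e⁻ → n(O₂) = 0.5649/4 = 0.1412 mol → 3.39 L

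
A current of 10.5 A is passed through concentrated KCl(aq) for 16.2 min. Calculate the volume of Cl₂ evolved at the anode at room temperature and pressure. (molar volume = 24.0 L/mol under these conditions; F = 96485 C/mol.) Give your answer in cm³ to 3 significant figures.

1270 cm³

Q = It = 10.5 × 972 = 10210 C
n(e⁻) = 10210 / 96485 = 0.1058 mol
2Cl⁻ → Cl₂ + 2e⁻, so n(Cl₂) = 0.1058 / 2 = 0.05290 mol
V = 0.05290 × 24.0 = 1.270 L
= 1270 cm³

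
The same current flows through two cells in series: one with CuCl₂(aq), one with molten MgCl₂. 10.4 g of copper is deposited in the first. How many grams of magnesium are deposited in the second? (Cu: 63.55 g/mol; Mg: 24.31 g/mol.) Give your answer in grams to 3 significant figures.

3.98 g

n(Cu) = 10.4 / 63.55 = 0.1637 mol
Cu²⁺ + 2e⁻ → Cu, so n(e⁻) = 2 × 0.1637 = 0.3274 mol
In series, the same 0.3274 mol of electrons flows through the second cell.
Mg²⁺ + 2e⁻ → Mg, so n(Mg) = 0.3274 / 2 = 0.1637 mol
m(Mg) = 0.1637 × 24.31 = 3.98 g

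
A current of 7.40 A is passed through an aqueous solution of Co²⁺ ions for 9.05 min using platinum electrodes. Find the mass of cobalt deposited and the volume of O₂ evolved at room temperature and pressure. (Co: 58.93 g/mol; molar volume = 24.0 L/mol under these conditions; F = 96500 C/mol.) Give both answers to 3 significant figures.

Q = 7.40 × 543 = 4018 C; n(e⁻) = 4018 / 96500 = 0.04164 mol
Cathode: Co²⁺ + 2e⁻ → Co → n(Co) = 0.04164/2 = 0.02082 mol → 1.23 g
Anode: 2H₂O → O₂ + 4H⁺ + 4e⁻ → n(O₂) = 0.04164/4 = 0.01041 mol → 0.250 L

1.23 g Co; 0.250 L O₂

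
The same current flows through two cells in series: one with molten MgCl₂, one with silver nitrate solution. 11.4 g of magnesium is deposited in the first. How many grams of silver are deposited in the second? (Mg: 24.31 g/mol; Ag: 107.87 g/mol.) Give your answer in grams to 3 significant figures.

101 g

n(Mg) = 11.4 / 24.31 = 0.4689 mol
Mg²⁺ + 2e⁻ → Mg, so n(e⁻) = 2 × 0.4689 = 0.9378 mol
The cells are in series, so the same charge (and hence the same n(e⁻) = 0.9378 mol) passes through both.
Ag⁺ + e⁻ → Ag, so n(Ag) = 0.9378 mol
m(Ag) = 0.9378 × 107.87 = 101 g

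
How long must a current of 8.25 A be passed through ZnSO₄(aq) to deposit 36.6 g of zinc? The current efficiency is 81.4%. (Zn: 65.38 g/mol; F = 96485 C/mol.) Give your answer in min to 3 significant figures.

268 min

n(Zn) = 36.6 / 65.38 = 0.5598 mol
Zn²⁺ + 2e⁻ → Zn, so n(e⁻) = 2 × 0.5598 = 1.120 mol
Q = 1.120 × 96485 / 0.814 = 1.328×10^5 C
t = Q / I = 1.328×10^5 / 8.25 = 16100 s = 268 min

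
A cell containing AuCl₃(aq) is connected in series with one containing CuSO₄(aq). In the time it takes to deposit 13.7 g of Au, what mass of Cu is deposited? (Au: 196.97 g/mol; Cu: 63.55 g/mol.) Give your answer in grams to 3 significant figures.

n(Au) = 13.7 / 196.97 = 0.06955 mol
Au³⁺ + 3e⁻ → Au, so n(e⁻) = 3 × 0.06955 = 0.2087 mol
Since the cells are in series, n(e⁻) in the Cu cell is also 0.2087 mol.
Cu²⁺ + 2e⁻ → Cu, so n(Cu) = 0.2087 / 2 = 0.1044 mol
m(Cu) = 0.1044 × 63.55 = 6.63 g

6.63 g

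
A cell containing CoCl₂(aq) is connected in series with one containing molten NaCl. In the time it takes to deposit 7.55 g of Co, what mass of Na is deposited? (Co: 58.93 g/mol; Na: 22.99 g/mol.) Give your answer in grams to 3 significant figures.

n(Co) = 7.55 / 58.93 = 0.1281 mol
Co²⁺ + 2e⁻ → Co, so n(e⁻) = 2 × 0.1281 = 0.2562 mol
In series, the same 0.2562 mol of electrons flows through the second cell.
Na⁺ + e⁻ → Na, so n(Na) = 0.2562 mol
m(Na) = 0.2562 × 22.99 = 5.89 g

5.89 g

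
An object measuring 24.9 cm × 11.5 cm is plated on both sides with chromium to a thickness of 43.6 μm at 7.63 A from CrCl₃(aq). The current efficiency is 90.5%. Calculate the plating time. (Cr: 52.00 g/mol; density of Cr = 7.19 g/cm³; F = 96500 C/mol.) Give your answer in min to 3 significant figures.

Plated area = 2 × 24.9 × 11.5 = 572.7 cm²
Volume = 572.7 × 43.6×10⁻⁴ cm = 2.497 cm³
m(Cr) = 2.497 × 7.19 = 17.95 g
n(Cr) = 17.95 / 52.00 = 0.3452 mol; n(e⁻) = 3 × 0.3452 = 1.036 mol
Q = 1.036 × 96500 / 0.905 = 1.105×10^5 C
t = 1.105×10^5 / 7.63 = 14480 s = 241 min

241 min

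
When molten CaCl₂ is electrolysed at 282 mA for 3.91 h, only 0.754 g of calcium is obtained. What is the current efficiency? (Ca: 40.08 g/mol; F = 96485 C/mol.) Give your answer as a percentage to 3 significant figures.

Q = 0.282 × 14076 = 3969 C
n(e⁻) = 3969 / 96485 = 0.04114 mol
Ca²⁺ + 2e⁻ → Ca, so theoretical n(Ca) = 0.02057 mol → 0.8244 g
Efficiency = 0.754 / 0.8244 = 0.9146 = 91.5%

91.5%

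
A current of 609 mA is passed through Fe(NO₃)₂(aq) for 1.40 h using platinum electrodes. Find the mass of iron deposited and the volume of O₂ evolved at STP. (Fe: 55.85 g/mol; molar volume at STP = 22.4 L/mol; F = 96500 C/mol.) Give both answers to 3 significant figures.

Q = 0.609 × 5040 = 3069 C; n(e⁻) = 3069 / 96500 = 0.03180 mol
Cathode: Fe²⁺ + 2e⁻ → Fe → n(Fe) = 0.03180/2 = 0.01590 mol → 0.888 g
Anode: 2H₂O → O₂ + 4H⁺ + 4e⁻ → n(O₂) = 0.03180/4 = 0.007950 mol → 0.178 L

0.888 g Fe; 0.178 L O₂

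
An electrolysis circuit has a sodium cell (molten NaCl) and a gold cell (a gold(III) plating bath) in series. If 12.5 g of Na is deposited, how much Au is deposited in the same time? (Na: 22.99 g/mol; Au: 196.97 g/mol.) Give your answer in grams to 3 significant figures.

35.7 g

n(Na) = 12.5 / 22.99 = 0.5437 mol
Na⁺ + e⁻ → Na, so n(e⁻) = 0.5437 mol
In series, the same 0.5437 mol of electrons flows through the second cell.
Au³⁺ + 3e⁻ → Au, so n(Au) = 0.5437 / 3 = 0.1812 mol
m(Au) = 0.1812 × 196.97 = 35.7 g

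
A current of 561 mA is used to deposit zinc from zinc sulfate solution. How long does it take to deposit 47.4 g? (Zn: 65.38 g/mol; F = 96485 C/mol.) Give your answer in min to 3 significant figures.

4160 min

n(Zn) = 47.4 / 65.38 = 0.7250 mol
Zn²⁺ + 2e⁻ → Zn, so n(e⁻) = 2 × 0.7250 = 1.450 mol
Q = 1.450 × 96485 = 1.399×10^5 C
t = Q / I = 1.399×10^5 / 0.561 = 2.494×10^5 s = 4160 min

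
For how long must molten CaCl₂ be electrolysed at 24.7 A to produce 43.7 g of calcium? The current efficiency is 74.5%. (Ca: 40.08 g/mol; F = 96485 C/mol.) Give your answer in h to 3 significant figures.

n(Ca) = 43.7 / 40.08 = 1.090 mol
Ca²⁺ + 2e⁻ → Ca, so n(e⁻) = 2 × 1.090 = 2.180 mol
Q = 2.180 × 96485 / 0.745 = 2.823×10^5 C
t = Q / I = 2.823×10^5 / 24.7 = 11430 s = 3.18 h

3.18 h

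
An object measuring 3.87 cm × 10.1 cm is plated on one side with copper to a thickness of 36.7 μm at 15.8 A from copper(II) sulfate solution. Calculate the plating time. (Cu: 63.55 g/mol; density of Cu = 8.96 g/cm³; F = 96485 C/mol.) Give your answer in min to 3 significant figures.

Plated area = 3.87 × 10.1 = 39.09 cm²
Volume = 39.09 × 36.7×10⁻⁴ cm = 0.1435 cm³
m(Cu) = 0.1435 × 8.96 = 1.286 g
n(Cu) = 1.286 / 63.55 = 0.02024 mol; n(e⁻) = 2 × 0.02024 = 0.04048 mol
Q = 0.04048 × 96485 = 3906 C
t = 3906 / 15.8 = 247.2 s = 4.12 min

4.12 min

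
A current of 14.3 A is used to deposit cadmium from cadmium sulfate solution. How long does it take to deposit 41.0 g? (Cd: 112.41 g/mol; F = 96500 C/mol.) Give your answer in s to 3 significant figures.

4920 s

n(Cd) = 41.0 / 112.41 = 0.3647 mol
Cd²⁺ + 2e⁻ → Cd, so n(e⁻) = 2 × 0.3647 = 0.7294 mol
Q = 0.7294 × 96500 = 70390 C
t = Q / I = 70390 / 14.3 = 4922 s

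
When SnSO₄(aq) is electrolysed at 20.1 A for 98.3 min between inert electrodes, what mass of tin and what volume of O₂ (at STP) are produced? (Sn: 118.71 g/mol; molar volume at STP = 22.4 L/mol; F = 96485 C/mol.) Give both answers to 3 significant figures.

72.9 g Sn; 6.88 L O₂

Q = 20.1 × 5898 = 1.185×10^5 C; n(e⁻) = 1.185×10^5 / 96485 = 1.228 mol
Cathode: Sn²⁺ + 2e⁻ → Sn → n(Sn) = 1.228/2 = 0.6140 mol → 72.9 g
Anode: 2H₂O → O₂ + 4H⁺ + 4e⁻ → n(O₂) = 1.228/4 = 0.3070 mol → 6.88 L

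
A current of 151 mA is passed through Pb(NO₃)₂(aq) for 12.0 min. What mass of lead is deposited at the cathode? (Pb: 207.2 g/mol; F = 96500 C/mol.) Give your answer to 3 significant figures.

Q = 0.151 A × 720 s = 108.7 C
n(e⁻) = 108.7 / 96500 = 0.001126 mol
Pb²⁺ + 2e⁻ → Pb, so n(Pb) = 0.001126 / 2 = 5.630×10^-4 mol
m = 5.630×10^-4 × 207.2 = 0.117 g

0.117 g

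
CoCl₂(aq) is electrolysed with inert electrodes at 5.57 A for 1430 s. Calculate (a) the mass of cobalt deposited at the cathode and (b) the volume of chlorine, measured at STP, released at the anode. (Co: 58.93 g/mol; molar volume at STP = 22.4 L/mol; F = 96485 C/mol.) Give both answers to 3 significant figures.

Q = 5.57 × 1430 = 7965 C; n(e⁻) = 7965 / 96485 = 0.08255 mol
Cathode: Co²⁺ + 2e⁻ → Co → n(Co) = 0.08255/2 = 0.04128 mol → 2.43 g
Anode: 2Cl⁻ → Cl₂ + 2e⁻ → n(Cl₂) = 0.08255/2 = 0.04128 mol → 0.925 L

2.43 g Co; 0.925 L Cl₂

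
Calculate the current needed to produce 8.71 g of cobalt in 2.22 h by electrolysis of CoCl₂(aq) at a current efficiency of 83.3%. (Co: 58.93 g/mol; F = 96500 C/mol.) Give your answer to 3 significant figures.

n(Co) = 8.71 / 58.93 = 0.1478 mol
Co²⁺ + 2e⁻ → Co, so n(e⁻) = 2 × 0.1478 = 0.2956 mol
Q = 0.2956 × 96500 / 0.833 = 34240 C
I = Q / t = 34240 / 7992 s = 4.28 A

4.28 A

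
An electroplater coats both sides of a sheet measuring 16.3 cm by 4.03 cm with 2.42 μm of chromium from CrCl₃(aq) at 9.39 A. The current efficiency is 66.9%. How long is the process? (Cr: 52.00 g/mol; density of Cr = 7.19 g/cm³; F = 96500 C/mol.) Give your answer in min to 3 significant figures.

3.38 min

Plated area = 2 × 16.3 × 4.03 = 131.4 cm²
Volume = 131.4 × 2.42×10⁻⁴ cm = 0.03180 cm³
m(Cr) = 0.03180 × 7.19 = 0.2286 g
n(Cr) = 0.2286 / 52.00 = 0.004396 mol; n(e⁻) = 3 × 0.004396 = 0.01319 mol
Q = 0.01319 × 96500 / 0.669 = 1903 C
t = 1903 / 9.39 = 202.7 s = 3.38 min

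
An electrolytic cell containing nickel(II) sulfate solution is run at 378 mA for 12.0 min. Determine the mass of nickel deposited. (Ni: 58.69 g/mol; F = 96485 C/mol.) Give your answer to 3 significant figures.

Charge passed = 0.378 × 720 = 272.2 C
n(e⁻) = 272.2 / 96485 = 0.002821 mol
Ni²⁺ + 2e⁻ → Ni, so n(Ni) = 0.002821 / 2 = 0.001411 mol
m = 0.001411 × 58.69 = 0.0828 g

0.0828 g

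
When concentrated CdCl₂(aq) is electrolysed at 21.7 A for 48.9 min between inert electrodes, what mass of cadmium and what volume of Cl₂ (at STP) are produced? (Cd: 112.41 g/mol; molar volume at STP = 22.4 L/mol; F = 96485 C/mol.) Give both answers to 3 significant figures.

37.1 g Cd; 7.39 L Cl₂

Q = 21.7 × 2934 = 63670 C; n(e⁻) = 63670 / 96485 = 0.6599 mol
Cathode: Cd²⁺ + 2e⁻ → Cd → n(Cd) = 0.6599/2 = 0.3300 mol → 37.1 g
Anode: 2Cl⁻ → Cl₂ + 2e⁻ → n(Cl₂) = 0.6599/2 = 0.3300 mol → 7.39 L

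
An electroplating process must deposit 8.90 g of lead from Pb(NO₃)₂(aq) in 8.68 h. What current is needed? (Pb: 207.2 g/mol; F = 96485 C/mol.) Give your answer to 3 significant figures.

0.265 A

n(Pb) = 8.90 / 207.2 = 0.04295 mol
Pb²⁺ + 2e⁻ → Pb, so n(e⁻) = 2 × 0.04295 = 0.08590 mol
Q = 0.08590 × 96485 = 8288 C
I = Q / t = 8288 / 31248 s = 0.265 A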